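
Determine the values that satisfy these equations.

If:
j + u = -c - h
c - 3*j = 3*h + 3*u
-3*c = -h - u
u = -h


Then:
c = 0
h = -u
j = 0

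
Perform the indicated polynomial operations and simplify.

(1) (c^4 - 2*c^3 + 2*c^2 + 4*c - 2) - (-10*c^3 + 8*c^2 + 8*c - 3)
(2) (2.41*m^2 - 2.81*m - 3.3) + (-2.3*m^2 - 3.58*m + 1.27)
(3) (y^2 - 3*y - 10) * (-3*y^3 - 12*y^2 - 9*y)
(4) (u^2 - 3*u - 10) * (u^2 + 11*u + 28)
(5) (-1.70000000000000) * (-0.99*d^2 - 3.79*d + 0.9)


(1) = c^4 + 8*c^3 - 6*c^2 - 4*c + 1
(2) = 0.11*m^2 - 6.39*m - 2.03
(3) = -3*y^5 - 3*y^4 + 57*y^3 + 147*y^2 + 90*y
(4) = u^4 + 8*u^3 - 15*u^2 - 194*u - 280
(5) = 1.683*d^2 + 6.443*d - 1.53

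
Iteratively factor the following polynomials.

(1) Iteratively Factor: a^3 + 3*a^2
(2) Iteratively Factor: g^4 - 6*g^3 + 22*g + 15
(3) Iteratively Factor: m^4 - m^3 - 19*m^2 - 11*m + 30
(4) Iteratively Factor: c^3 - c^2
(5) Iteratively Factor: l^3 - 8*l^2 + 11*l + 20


(1) = (a + 3)*(a^2) = a*(a + 3)*(a)
(2) = (g - 5)*(g^3 - g^2 - 5*g - 3) = (g - 5)*(g + 1)*(g^2 - 2*g - 3) = (g - 5)*(g - 3)*(g + 1)*(g + 1)
(3) = (m - 5)*(m^3 + 4*m^2 + m - 6) = (m - 5)*(m + 2)*(m^2 + 2*m - 3) = (m - 5)*(m + 2)*(m + 3)*(m - 1)
(4) = (c - 1)*(c^2) = c*(c - 1)*(c)
(5) = (l - 5)*(l^2 - 3*l - 4) = (l - 5)*(l + 1)*(l - 4)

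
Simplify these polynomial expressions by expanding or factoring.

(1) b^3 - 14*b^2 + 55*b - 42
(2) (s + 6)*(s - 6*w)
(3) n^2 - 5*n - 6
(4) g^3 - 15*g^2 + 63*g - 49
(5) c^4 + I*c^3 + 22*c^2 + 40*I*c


(1) = (b - 7)*(b - 6)*(b - 1)
(2) = s^2 - 6*s*w + 6*s - 36*w
(3) = (n - 6)*(n + 1)
(4) = (g - 7)^2*(g - 1)
(5) = c*(c - 5*I)*(c + 2*I)*(c + 4*I)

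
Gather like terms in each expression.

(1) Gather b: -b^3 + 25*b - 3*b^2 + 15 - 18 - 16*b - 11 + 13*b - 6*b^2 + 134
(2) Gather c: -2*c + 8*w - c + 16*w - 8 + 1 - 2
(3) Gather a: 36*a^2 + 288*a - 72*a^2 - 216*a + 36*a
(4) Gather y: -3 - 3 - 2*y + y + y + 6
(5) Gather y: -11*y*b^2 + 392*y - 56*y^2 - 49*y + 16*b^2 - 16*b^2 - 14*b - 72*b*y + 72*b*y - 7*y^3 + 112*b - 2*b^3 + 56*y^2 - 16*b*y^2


(1) = -b^3 - 9*b^2 + 22*b + 120
(2) = -3*c + 24*w - 9
(3) = -36*a^2 + 108*a
(4) = 0
(5) = -2*b^3 - 16*b*y^2 + 98*b - 7*y^3 + y*(343 - 11*b^2)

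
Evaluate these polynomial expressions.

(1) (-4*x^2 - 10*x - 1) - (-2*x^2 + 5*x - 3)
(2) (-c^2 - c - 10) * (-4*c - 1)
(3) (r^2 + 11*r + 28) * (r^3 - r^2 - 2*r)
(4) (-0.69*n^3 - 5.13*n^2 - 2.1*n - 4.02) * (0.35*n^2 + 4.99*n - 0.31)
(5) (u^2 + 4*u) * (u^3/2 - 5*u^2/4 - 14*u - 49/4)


(1) = -2*x^2 - 15*x + 2
(2) = 4*c^3 + 5*c^2 + 41*c + 10
(3) = r^5 + 10*r^4 + 15*r^3 - 50*r^2 - 56*r
(4) = -0.2415*n^5 - 5.2386*n^4 - 26.1198*n^3 - 10.2957*n^2 - 19.4088*n + 1.2462
(5) = u^5/2 + 3*u^4/4 - 19*u^3 - 273*u^2/4 - 49*u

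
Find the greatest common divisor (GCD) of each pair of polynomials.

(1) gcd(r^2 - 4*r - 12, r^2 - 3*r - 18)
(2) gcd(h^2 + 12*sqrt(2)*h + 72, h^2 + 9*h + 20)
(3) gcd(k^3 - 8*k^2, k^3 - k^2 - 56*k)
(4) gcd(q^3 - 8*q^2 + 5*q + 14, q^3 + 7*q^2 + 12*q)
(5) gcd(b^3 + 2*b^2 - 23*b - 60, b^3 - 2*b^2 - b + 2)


(1) = gcd((r - 6)*(r + 2), (r - 6)*(r + 3)) = r - 6
(2) = 1
(3) = k^2 - 8*k
(4) = 1
(5) = 1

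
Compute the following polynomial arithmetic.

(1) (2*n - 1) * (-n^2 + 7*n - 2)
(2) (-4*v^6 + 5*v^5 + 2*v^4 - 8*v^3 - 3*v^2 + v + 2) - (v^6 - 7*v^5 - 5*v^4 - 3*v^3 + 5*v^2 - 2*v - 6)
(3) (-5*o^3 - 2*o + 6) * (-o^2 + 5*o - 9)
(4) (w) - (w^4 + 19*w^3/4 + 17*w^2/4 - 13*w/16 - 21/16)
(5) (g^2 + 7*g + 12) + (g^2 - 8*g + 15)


(1) = -2*n^3 + 15*n^2 - 11*n + 2
(2) = -5*v^6 + 12*v^5 + 7*v^4 - 5*v^3 - 8*v^2 + 3*v + 8
(3) = 5*o^5 - 25*o^4 + 47*o^3 - 16*o^2 + 48*o - 54
(4) = -w^4 - 19*w^3/4 - 17*w^2/4 + 29*w/16 + 21/16
(5) = 2*g^2 - g + 27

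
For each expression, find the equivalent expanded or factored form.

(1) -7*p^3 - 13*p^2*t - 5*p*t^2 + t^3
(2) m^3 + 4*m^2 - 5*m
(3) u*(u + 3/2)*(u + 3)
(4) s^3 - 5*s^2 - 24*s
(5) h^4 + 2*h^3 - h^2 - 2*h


(1) = (-7*p + t)*(p + t)^2
(2) = m*(m - 1)*(m + 5)
(3) = u^3 + 9*u^2/2 + 9*u/2
(4) = s*(s - 8)*(s + 3)
(5) = h*(h - 1)*(h + 1)*(h + 2)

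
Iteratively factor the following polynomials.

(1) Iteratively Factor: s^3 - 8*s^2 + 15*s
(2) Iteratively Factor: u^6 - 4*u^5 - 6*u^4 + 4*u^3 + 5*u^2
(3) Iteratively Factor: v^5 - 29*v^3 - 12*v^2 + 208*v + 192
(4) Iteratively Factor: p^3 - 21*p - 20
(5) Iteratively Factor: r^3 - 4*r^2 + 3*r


(1) = (s)*(s^2 - 8*s + 15) = s*(s - 3)*(s - 5)
(2) = (u - 1)*(u^5 - 3*u^4 - 9*u^3 - 5*u^2) = (u - 1)*(u + 1)*(u^4 - 4*u^3 - 5*u^2) = (u - 5)*(u - 1)*(u + 1)*(u^3 + u^2) = u*(u - 5)*(u - 1)*(u + 1)*(u^2 + u) = u^2*(u - 5)*(u - 1)*(u + 1)*(u + 1)
(3) = (v + 1)*(v^4 - v^3 - 28*v^2 + 16*v + 192) = (v + 1)*(v + 3)*(v^3 - 4*v^2 - 16*v + 64) = (v - 4)*(v + 1)*(v + 3)*(v^2 - 16) = (v - 4)^2*(v + 1)*(v + 3)*(v + 4)
(4) = (p + 4)*(p^2 - 4*p - 5) = (p + 1)*(p + 4)*(p - 5)
(5) = (r - 3)*(r^2 - r) = r*(r - 3)*(r - 1)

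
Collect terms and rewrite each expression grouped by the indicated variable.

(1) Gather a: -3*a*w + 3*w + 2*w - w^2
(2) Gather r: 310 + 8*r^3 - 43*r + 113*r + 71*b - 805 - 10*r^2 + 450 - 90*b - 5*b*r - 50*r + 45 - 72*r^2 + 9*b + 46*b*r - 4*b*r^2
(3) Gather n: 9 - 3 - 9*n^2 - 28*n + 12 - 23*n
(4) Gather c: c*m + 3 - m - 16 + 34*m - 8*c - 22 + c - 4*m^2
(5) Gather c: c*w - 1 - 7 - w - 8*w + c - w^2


(1) = -3*a*w - w^2 + 5*w
(2) = -10*b + 8*r^3 + r^2*(-4*b - 82) + r*(41*b + 20)
(3) = -9*n^2 - 51*n + 18
(4) = c*(m - 7) - 4*m^2 + 33*m - 35
(5) = c*(w + 1) - w^2 - 9*w - 8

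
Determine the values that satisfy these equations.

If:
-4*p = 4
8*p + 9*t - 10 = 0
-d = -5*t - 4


Then:
d = 14
p = -1
t = 2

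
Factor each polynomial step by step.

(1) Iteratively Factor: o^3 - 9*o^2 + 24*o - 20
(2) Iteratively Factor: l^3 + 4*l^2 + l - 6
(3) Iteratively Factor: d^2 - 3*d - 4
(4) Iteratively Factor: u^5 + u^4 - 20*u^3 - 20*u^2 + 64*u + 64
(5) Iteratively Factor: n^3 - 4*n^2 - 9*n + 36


(1) = (o - 2)*(o^2 - 7*o + 10) = (o - 5)*(o - 2)*(o - 2)
(2) = (l + 3)*(l^2 + l - 2) = (l + 2)*(l + 3)*(l - 1)
(3) = (d + 1)*(d - 4)
(4) = (u - 4)*(u^4 + 5*u^3 - 20*u - 16) = (u - 4)*(u + 4)*(u^3 + u^2 - 4*u - 4) = (u - 4)*(u + 2)*(u + 4)*(u^2 - u - 2) = (u - 4)*(u + 1)*(u + 2)*(u + 4)*(u - 2)
(5) = (n + 3)*(n^2 - 7*n + 12) = (n - 4)*(n + 3)*(n - 3)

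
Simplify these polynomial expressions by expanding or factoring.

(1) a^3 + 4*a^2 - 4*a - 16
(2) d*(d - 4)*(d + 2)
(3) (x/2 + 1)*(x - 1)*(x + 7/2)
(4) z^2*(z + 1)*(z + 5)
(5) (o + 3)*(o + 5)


(1) = (a - 2)*(a + 2)*(a + 4)
(2) = d^3 - 2*d^2 - 8*d
(3) = x^3/2 + 9*x^2/4 + 3*x/4 - 7/2
(4) = z^4 + 6*z^3 + 5*z^2
(5) = o^2 + 8*o + 15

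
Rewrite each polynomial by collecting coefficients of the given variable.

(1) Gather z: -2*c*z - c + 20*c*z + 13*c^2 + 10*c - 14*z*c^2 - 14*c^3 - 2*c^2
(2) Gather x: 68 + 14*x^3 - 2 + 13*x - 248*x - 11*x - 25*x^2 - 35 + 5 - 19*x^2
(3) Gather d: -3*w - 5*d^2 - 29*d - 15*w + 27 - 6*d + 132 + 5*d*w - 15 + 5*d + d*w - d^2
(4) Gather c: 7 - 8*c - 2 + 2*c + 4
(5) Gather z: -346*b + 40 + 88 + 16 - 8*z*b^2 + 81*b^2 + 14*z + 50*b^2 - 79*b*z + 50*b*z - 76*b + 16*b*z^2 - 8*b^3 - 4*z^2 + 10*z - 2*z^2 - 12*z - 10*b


(1) = -14*c^3 + 11*c^2 + 9*c + z*(-14*c^2 + 18*c)
(2) = 14*x^3 - 44*x^2 - 246*x + 36
(3) = -6*d^2 + d*(6*w - 30) - 18*w + 144
(4) = 9 - 6*c
(5) = -8*b^3 + 131*b^2 - 432*b + z^2*(16*b - 6) + z*(-8*b^2 - 29*b + 12) + 144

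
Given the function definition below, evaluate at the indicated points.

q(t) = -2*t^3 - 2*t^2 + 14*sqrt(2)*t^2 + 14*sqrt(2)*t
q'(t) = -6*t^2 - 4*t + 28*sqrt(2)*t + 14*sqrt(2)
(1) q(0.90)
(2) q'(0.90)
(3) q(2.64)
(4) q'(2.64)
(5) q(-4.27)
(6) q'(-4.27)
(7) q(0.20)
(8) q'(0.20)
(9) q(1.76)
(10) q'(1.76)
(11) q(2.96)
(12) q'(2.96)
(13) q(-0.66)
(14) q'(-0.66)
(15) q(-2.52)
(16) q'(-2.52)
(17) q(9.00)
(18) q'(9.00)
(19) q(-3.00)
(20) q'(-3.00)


(1) = 30.78
(2) = 46.98
(3) = 139.52
(4) = 71.96
(5) = 395.69
(6) = -241.60
(7) = 4.66
(8) = 26.68
(9) = 79.08
(10) = 63.87
(11) = 162.68
(12) = 72.60
(13) = -4.74
(14) = -6.31
(15) = 95.14
(16) = -108.01
(17) = 161.91
(18) = -145.82
(19) = 154.79
(20) = -140.99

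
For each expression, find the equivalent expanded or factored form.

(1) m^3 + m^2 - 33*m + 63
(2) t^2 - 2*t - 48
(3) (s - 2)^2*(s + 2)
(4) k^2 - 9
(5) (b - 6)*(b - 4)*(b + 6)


(1) = (m - 3)^2*(m + 7)
(2) = (t - 8)*(t + 6)
(3) = s^3 - 2*s^2 - 4*s + 8
(4) = (k - 3)*(k + 3)
(5) = b^3 - 4*b^2 - 36*b + 144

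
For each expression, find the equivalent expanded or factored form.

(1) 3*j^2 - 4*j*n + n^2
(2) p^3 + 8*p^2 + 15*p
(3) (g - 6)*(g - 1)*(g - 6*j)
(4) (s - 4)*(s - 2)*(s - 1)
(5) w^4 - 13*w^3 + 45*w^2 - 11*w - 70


(1) = (-3*j + n)*(-j + n)
(2) = p*(p + 3)*(p + 5)
(3) = g^3 - 6*g^2*j - 7*g^2 + 42*g*j + 6*g - 36*j
(4) = s^3 - 7*s^2 + 14*s - 8
(5) = (w - 7)*(w - 5)*(w - 2)*(w + 1)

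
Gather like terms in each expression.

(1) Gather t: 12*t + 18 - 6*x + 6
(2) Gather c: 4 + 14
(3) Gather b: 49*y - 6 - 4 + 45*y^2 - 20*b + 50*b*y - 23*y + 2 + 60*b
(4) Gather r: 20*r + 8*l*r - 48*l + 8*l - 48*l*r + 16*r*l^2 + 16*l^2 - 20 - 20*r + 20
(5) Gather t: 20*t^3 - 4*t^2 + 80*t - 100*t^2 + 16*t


(1) = 12*t - 6*x + 24
(2) = 18
(3) = b*(50*y + 40) + 45*y^2 + 26*y - 8
(4) = 16*l^2 - 40*l + r*(16*l^2 - 40*l)
(5) = 20*t^3 - 104*t^2 + 96*t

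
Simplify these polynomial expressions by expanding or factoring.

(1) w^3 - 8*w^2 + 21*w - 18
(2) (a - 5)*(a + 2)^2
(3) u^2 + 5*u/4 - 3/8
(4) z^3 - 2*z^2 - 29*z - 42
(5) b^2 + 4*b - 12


(1) = (w - 3)^2*(w - 2)
(2) = a^3 - a^2 - 16*a - 20
(3) = (u - 1/4)*(u + 3/2)
(4) = (z - 7)*(z + 2)*(z + 3)
(5) = (b - 2)*(b + 6)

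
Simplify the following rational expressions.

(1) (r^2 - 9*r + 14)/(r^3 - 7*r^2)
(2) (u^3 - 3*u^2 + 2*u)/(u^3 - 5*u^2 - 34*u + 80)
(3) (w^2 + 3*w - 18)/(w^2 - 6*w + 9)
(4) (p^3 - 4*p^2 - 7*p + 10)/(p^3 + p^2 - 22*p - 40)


(1) = (r - 2)/r^2
(2) = (u^2 - u)/(u^2 - 3*u - 40)
(3) = (w + 6)/(w - 3)
(4) = (p - 1)/(p + 4)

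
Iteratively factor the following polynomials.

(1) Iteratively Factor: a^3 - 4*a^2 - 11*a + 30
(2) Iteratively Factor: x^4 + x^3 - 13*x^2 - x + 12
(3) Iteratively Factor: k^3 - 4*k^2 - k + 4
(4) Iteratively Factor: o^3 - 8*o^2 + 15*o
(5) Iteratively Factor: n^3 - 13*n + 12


(1) = (a - 2)*(a^2 - 2*a - 15) = (a - 2)*(a + 3)*(a - 5)
(2) = (x - 1)*(x^3 + 2*x^2 - 11*x - 12) = (x - 1)*(x + 4)*(x^2 - 2*x - 3) = (x - 3)*(x - 1)*(x + 4)*(x + 1)
(3) = (k + 1)*(k^2 - 5*k + 4) = (k - 4)*(k + 1)*(k - 1)
(4) = (o - 3)*(o^2 - 5*o) = o*(o - 3)*(o - 5)
(5) = (n - 3)*(n^2 + 3*n - 4) = (n - 3)*(n - 1)*(n + 4)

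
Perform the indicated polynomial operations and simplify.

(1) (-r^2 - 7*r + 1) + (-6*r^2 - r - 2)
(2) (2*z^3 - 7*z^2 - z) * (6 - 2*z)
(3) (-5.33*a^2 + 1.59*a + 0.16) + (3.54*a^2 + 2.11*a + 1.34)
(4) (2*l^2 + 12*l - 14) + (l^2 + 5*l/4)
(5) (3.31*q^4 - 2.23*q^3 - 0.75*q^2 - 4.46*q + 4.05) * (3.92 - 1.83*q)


(1) = -7*r^2 - 8*r - 1
(2) = -4*z^4 + 26*z^3 - 40*z^2 - 6*z
(3) = -1.79*a^2 + 3.7*a + 1.5
(4) = 3*l^2 + 53*l/4 - 14
(5) = -6.0573*q^5 + 17.0561*q^4 - 7.3691*q^3 + 5.2218*q^2 - 24.8947*q + 15.876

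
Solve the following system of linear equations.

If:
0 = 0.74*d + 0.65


Then:
d = -0.88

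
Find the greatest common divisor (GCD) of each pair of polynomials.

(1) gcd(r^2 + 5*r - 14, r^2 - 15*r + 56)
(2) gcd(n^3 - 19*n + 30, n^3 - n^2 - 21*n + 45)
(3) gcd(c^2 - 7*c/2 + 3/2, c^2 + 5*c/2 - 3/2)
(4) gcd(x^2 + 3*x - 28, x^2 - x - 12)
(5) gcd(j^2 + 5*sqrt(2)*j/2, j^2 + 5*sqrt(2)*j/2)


(1) = gcd((r - 2)*(r + 7), (r - 8)*(r - 7)) = 1
(2) = n^2 + 2*n - 15
(3) = gcd((c - 3)*(c - 1/2), (c - 1/2)*(c + 3)) = c - 1/2
(4) = gcd((x - 4)*(x + 7), (x - 4)*(x + 3)) = x - 4
(5) = j^2 + 5*sqrt(2)*j/2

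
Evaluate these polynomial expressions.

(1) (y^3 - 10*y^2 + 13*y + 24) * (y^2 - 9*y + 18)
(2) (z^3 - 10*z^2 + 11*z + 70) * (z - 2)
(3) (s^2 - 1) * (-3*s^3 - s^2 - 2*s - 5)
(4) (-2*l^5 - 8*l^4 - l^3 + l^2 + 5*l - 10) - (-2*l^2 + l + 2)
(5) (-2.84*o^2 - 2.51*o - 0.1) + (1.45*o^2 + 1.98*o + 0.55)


(1) = y^5 - 19*y^4 + 121*y^3 - 273*y^2 + 18*y + 432
(2) = z^4 - 12*z^3 + 31*z^2 + 48*z - 140
(3) = -3*s^5 - s^4 + s^3 - 4*s^2 + 2*s + 5
(4) = -2*l^5 - 8*l^4 - l^3 + 3*l^2 + 4*l - 12
(5) = -1.39*o^2 - 0.53*o + 0.45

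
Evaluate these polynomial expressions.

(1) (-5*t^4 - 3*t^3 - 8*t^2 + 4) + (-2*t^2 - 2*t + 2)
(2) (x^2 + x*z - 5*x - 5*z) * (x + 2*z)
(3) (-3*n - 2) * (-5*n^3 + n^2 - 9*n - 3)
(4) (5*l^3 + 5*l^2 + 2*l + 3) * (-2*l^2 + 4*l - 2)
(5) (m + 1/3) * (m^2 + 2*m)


(1) = -5*t^4 - 3*t^3 - 10*t^2 - 2*t + 6
(2) = x^3 + 3*x^2*z - 5*x^2 + 2*x*z^2 - 15*x*z - 10*z^2
(3) = 15*n^4 + 7*n^3 + 25*n^2 + 27*n + 6
(4) = -10*l^5 + 10*l^4 + 6*l^3 - 8*l^2 + 8*l - 6
(5) = m^3 + 7*m^2/3 + 2*m/3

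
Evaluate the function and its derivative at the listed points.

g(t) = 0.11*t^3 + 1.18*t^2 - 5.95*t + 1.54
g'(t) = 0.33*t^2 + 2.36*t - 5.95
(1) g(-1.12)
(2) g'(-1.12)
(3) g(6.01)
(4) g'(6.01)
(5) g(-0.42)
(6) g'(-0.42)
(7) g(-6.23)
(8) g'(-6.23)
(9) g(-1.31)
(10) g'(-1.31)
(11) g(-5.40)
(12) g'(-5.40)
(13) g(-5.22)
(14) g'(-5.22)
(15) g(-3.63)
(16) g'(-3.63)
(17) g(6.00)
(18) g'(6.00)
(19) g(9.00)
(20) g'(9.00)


(1) = 9.53
(2) = -8.18
(3) = 32.28
(4) = 20.15
(5) = 4.24
(6) = -6.88
(7) = 57.81
(8) = -7.84
(9) = 11.11
(10) = -8.48
(11) = 50.76
(12) = -9.07
(13) = 49.11
(14) = -9.28
(15) = 33.43
(16) = -10.17
(17) = 32.08
(18) = 20.09
(19) = 123.76
(20) = 42.02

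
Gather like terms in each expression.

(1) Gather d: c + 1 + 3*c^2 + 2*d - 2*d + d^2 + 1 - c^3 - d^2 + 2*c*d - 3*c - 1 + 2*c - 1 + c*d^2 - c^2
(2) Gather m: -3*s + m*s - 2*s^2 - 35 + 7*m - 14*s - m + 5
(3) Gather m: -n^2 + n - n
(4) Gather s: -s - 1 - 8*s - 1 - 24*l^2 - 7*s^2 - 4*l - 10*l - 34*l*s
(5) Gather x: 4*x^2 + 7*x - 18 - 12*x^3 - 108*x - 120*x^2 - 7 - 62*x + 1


(1) = -c^3 + 2*c^2 + c*d^2 + 2*c*d
(2) = m*(s + 6) - 2*s^2 - 17*s - 30
(3) = -n^2
(4) = -24*l^2 - 14*l - 7*s^2 + s*(-34*l - 9) - 2
(5) = -12*x^3 - 116*x^2 - 163*x - 24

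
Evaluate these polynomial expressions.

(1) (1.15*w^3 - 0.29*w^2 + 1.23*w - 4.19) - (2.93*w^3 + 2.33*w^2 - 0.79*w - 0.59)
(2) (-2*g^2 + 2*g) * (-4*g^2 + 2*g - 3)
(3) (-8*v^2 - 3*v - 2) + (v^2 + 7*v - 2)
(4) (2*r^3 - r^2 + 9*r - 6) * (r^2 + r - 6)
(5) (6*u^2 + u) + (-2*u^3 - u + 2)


(1) = -1.78*w^3 - 2.62*w^2 + 2.02*w - 3.6
(2) = 8*g^4 - 12*g^3 + 10*g^2 - 6*g
(3) = -7*v^2 + 4*v - 4
(4) = 2*r^5 + r^4 - 4*r^3 + 9*r^2 - 60*r + 36
(5) = -2*u^3 + 6*u^2 + 2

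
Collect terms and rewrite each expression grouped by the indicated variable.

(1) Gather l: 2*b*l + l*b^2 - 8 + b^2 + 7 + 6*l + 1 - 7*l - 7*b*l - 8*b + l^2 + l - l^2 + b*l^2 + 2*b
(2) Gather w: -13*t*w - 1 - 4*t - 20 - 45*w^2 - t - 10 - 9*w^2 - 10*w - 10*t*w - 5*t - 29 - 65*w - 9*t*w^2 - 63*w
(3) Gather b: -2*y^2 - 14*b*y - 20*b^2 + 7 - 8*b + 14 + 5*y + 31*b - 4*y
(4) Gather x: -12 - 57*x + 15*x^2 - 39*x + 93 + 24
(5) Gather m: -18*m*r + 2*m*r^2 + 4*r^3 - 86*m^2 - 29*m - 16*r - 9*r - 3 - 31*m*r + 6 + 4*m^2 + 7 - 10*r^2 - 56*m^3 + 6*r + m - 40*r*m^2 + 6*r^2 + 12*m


(1) = b^2 + b*l^2 - 6*b + l*(b^2 - 5*b)
(2) = -10*t + w^2*(-9*t - 54) + w*(-23*t - 138) - 60
(3) = -20*b^2 + b*(23 - 14*y) - 2*y^2 + y + 21
(4) = 15*x^2 - 96*x + 105
(5) = -56*m^3 + m^2*(-40*r - 82) + m*(2*r^2 - 49*r - 16) + 4*r^3 - 4*r^2 - 19*r + 10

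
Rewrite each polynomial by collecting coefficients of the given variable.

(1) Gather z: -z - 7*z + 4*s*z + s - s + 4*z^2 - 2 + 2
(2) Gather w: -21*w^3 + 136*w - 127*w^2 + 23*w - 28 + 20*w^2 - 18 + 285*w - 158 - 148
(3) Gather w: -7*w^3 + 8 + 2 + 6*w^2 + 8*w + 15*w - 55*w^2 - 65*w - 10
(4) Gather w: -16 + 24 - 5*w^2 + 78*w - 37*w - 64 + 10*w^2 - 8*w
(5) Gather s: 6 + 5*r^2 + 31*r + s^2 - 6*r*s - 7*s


(1) = 4*z^2 + z*(4*s - 8)
(2) = -21*w^3 - 107*w^2 + 444*w - 352
(3) = -7*w^3 - 49*w^2 - 42*w
(4) = 5*w^2 + 33*w - 56
(5) = 5*r^2 + 31*r + s^2 + s*(-6*r - 7) + 6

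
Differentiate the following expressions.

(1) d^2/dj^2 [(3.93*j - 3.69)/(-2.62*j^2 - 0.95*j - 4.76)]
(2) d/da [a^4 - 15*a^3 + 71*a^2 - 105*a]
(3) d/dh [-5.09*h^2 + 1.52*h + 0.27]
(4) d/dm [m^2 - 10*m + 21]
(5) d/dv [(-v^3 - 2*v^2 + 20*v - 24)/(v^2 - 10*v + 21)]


(1) = (-(3.93*j - 3.69)*(5.24*j + 0.95)*(10.48*j + 1.9) + (61.7796*j - 11.8686)*(2.62*j^2 + 0.95*j + 4.76))/(2.62*j^2 + 0.95*j + 4.76)^3
(2) = 4*a^3 - 45*a^2 + 142*a - 105
(3) = 1.52 - 10.18*h
(4) = 2*m - 10
(5) = (-v^4 + 20*v^3 - 63*v^2 - 36*v + 180)/(v^4 - 20*v^3 + 142*v^2 - 420*v + 441)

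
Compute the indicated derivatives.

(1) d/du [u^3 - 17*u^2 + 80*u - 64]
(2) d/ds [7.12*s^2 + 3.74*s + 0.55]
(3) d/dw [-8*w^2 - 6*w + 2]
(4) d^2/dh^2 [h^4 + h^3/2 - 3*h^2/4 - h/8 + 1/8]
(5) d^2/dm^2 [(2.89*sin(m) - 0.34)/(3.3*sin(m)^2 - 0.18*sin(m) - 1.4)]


(1) = 3*u^2 - 34*u + 80
(2) = 14.24*s + 3.74
(3) = -16*w - 6
(4) = 12*h^2 + 3*h - 3/2
(5) = (-31.4721*sin(m)^5 + 13.09374*sin(m)^4 - 17.77248*sin(m)^3 - 15.193104*sin(m)^2 + 75.57248*sin(m) - 4.620192)/(35.937*sin(m)^6 - 5.8806*sin(m)^5 - 45.41724*sin(m)^4 + 4.983768*sin(m)^3 + 19.26792*sin(m)^2 - 1.0584*sin(m) - 2.744)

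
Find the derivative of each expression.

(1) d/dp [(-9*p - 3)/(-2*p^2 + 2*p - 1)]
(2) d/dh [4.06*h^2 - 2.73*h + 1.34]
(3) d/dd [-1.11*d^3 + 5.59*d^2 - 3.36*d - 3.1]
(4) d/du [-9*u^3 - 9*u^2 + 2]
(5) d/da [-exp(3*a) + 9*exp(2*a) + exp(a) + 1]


(1) = 3*(-6*p^2 - 4*p + 5)/(4*p^4 - 8*p^3 + 8*p^2 - 4*p + 1)
(2) = 8.12*h - 2.73
(3) = -3.33*d^2 + 11.18*d - 3.36
(4) = 9*u*(-3*u - 2)
(5) = (-3*exp(2*a) + 18*exp(a) + 1)*exp(a)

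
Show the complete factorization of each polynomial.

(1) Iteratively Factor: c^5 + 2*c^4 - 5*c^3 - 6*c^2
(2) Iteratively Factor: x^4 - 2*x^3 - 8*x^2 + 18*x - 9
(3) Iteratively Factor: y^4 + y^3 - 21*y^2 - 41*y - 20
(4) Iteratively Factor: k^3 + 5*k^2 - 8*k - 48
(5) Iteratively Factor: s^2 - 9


(1) = (c + 3)*(c^4 - c^3 - 2*c^2) = c*(c + 3)*(c^3 - c^2 - 2*c) = c*(c + 1)*(c + 3)*(c^2 - 2*c) = c^2*(c + 1)*(c + 3)*(c - 2)
(2) = (x - 3)*(x^3 + x^2 - 5*x + 3) = (x - 3)*(x - 1)*(x^2 + 2*x - 3) = (x - 3)*(x - 1)*(x + 3)*(x - 1)
(3) = (y - 5)*(y^3 + 6*y^2 + 9*y + 4) = (y - 5)*(y + 1)*(y^2 + 5*y + 4) = (y - 5)*(y + 1)*(y + 4)*(y + 1)
(4) = (k - 3)*(k^2 + 8*k + 16) = (k - 3)*(k + 4)*(k + 4)
(5) = (s - 3)*(s + 3)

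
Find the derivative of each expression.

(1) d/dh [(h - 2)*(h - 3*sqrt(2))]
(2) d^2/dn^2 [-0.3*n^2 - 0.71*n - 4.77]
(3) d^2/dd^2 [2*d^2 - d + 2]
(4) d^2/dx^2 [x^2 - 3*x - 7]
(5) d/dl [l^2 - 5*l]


(1) = 2*h - 3*sqrt(2) - 2
(2) = -0.600000000000000
(3) = 4
(4) = 2
(5) = 2*l - 5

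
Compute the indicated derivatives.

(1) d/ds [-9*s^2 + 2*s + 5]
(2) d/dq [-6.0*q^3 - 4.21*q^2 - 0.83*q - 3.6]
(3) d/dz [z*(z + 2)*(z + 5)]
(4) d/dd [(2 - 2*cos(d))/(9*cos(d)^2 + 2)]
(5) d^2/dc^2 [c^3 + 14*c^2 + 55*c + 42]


(1) = 2 - 18*s
(2) = -18.0*q^2 - 8.42*q - 0.83
(3) = 3*z^2 + 14*z + 10
(4) = 2*(9*sin(d)^2 + 18*cos(d) - 7)*sin(d)/(9*cos(d)^2 + 2)^2
(5) = 6*c + 28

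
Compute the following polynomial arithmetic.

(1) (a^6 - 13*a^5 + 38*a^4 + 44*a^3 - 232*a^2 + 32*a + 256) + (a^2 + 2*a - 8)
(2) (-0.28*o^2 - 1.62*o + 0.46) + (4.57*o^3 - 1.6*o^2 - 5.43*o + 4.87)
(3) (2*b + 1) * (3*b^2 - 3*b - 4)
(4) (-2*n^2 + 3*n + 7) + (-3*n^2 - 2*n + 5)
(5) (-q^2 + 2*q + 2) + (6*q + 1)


(1) = a^6 - 13*a^5 + 38*a^4 + 44*a^3 - 231*a^2 + 34*a + 248
(2) = 4.57*o^3 - 1.88*o^2 - 7.05*o + 5.33
(3) = 6*b^3 - 3*b^2 - 11*b - 4
(4) = -5*n^2 + n + 12
(5) = -q^2 + 8*q + 3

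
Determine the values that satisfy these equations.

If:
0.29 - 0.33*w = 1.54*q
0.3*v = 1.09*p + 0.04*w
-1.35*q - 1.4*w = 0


Then:
p = 0.275229357798165*v + 0.00839928236016616
q = 0.24
w = -0.23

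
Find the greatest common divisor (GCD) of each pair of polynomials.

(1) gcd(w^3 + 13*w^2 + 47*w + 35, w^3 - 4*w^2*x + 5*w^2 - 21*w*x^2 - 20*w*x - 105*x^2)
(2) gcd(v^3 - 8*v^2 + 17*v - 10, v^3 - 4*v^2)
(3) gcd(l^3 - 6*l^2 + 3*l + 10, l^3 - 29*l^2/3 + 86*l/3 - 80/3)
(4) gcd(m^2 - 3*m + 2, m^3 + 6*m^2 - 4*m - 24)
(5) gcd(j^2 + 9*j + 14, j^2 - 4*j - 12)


(1) = gcd((w + 1)*(w + 5)*(w + 7), (w + 5)*(w - 7*x)*(w + 3*x)) = w + 5
(2) = gcd((v - 5)*(v - 2)*(v - 1), v^2*(v - 4)) = 1
(3) = gcd((l - 5)*(l - 2)*(l + 1), (l - 5)*(l - 8/3)*(l - 2)) = l^2 - 7*l + 10
(4) = gcd((m - 2)*(m - 1), (m - 2)*(m + 2)*(m + 6)) = m - 2
(5) = gcd((j + 2)*(j + 7), (j - 6)*(j + 2)) = j + 2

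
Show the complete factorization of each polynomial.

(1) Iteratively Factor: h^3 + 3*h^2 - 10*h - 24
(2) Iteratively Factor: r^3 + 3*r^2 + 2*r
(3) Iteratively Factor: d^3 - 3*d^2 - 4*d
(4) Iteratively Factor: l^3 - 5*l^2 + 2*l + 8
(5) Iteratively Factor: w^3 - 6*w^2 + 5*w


(1) = (h - 3)*(h^2 + 6*h + 8) = (h - 3)*(h + 4)*(h + 2)
(2) = (r)*(r^2 + 3*r + 2) = r*(r + 1)*(r + 2)
(3) = (d)*(d^2 - 3*d - 4) = d*(d - 4)*(d + 1)
(4) = (l + 1)*(l^2 - 6*l + 8) = (l - 2)*(l + 1)*(l - 4)
(5) = (w - 1)*(w^2 - 5*w) = (w - 5)*(w - 1)*(w)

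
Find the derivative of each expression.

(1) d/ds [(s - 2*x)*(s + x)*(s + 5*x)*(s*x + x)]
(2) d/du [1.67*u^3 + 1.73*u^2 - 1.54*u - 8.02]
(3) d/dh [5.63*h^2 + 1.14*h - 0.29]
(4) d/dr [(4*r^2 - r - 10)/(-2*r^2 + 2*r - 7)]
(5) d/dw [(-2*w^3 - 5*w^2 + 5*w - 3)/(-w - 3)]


(1) = x*(4*s^3 + 12*s^2*x + 3*s^2 - 14*s*x^2 + 8*s*x - 10*x^3 - 7*x^2)
(2) = 5.01*u^2 + 3.46*u - 1.54
(3) = 11.26*h + 1.14
(4) = 3*(2*r^2 - 32*r + 9)/(4*r^4 - 8*r^3 + 32*r^2 - 28*r + 49)
(5) = (4*w^3 + 23*w^2 + 30*w - 18)/(w^2 + 6*w + 9)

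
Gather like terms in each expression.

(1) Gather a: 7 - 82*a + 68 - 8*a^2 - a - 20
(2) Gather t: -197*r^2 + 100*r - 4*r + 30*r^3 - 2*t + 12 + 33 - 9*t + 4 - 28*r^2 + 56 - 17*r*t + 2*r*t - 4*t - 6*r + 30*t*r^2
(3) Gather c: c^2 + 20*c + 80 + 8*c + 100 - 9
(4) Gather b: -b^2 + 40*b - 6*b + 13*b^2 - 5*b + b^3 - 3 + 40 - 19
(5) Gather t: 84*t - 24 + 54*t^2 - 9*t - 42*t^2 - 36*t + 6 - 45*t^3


(1) = -8*a^2 - 83*a + 55
(2) = 30*r^3 - 225*r^2 + 90*r + t*(30*r^2 - 15*r - 15) + 105
(3) = c^2 + 28*c + 171
(4) = b^3 + 12*b^2 + 29*b + 18
(5) = -45*t^3 + 12*t^2 + 39*t - 18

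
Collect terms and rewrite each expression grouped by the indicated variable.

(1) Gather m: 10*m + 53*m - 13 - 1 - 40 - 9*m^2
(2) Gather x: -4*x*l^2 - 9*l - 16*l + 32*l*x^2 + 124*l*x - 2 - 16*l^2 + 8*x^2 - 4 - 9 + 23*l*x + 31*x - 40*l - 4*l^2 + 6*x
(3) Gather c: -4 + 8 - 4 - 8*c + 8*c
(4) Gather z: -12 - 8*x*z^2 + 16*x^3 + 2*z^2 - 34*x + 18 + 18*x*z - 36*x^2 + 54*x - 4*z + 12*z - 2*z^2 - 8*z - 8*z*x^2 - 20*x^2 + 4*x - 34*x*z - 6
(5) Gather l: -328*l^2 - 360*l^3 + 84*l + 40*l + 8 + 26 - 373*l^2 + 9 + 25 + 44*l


(1) = -9*m^2 + 63*m - 54
(2) = -20*l^2 - 65*l + x^2*(32*l + 8) + x*(-4*l^2 + 147*l + 37) - 15
(3) = 0
(4) = 16*x^3 - 56*x^2 - 8*x*z^2 + 24*x + z*(-8*x^2 - 16*x)
(5) = -360*l^3 - 701*l^2 + 168*l + 68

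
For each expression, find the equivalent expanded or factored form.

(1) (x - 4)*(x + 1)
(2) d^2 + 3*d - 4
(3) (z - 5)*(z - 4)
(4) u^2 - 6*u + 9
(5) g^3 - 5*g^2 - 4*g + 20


(1) = x^2 - 3*x - 4
(2) = (d - 1)*(d + 4)
(3) = z^2 - 9*z + 20
(4) = (u - 3)^2
(5) = (g - 5)*(g - 2)*(g + 2)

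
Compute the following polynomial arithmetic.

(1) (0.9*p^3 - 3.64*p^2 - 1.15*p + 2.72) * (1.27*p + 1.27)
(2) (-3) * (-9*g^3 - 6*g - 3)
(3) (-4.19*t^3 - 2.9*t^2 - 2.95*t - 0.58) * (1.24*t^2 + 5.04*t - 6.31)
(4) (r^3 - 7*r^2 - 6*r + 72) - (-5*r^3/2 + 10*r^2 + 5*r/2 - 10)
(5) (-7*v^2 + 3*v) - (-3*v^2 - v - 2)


(1) = 1.143*p^4 - 3.4798*p^3 - 6.0833*p^2 + 1.9939*p + 3.4544
(2) = 27*g^3 + 18*g + 9
(3) = -5.1956*t^5 - 24.7136*t^4 + 8.1649*t^3 + 2.7118*t^2 + 15.6913*t + 3.6598
(4) = 7*r^3/2 - 17*r^2 - 17*r/2 + 82
(5) = -4*v^2 + 4*v + 2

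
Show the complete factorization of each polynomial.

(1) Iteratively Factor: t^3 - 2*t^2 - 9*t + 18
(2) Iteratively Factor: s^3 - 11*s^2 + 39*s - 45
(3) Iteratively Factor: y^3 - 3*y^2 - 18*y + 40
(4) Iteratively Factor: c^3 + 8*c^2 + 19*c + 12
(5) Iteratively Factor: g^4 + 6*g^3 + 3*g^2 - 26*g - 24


(1) = (t - 3)*(t^2 + t - 6) = (t - 3)*(t + 3)*(t - 2)
(2) = (s - 3)*(s^2 - 8*s + 15) = (s - 3)^2*(s - 5)
(3) = (y + 4)*(y^2 - 7*y + 10) = (y - 5)*(y + 4)*(y - 2)
(4) = (c + 1)*(c^2 + 7*c + 12) = (c + 1)*(c + 4)*(c + 3)
(5) = (g - 2)*(g^3 + 8*g^2 + 19*g + 12) = (g - 2)*(g + 1)*(g^2 + 7*g + 12) = (g - 2)*(g + 1)*(g + 3)*(g + 4)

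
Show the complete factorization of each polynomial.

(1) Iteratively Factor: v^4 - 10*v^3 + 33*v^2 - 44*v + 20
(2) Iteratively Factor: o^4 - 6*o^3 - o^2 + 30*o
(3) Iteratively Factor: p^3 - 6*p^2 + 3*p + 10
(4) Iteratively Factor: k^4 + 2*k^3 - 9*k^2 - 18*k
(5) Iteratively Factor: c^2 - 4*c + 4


(1) = (v - 2)*(v^3 - 8*v^2 + 17*v - 10) = (v - 5)*(v - 2)*(v^2 - 3*v + 2) = (v - 5)*(v - 2)^2*(v - 1)
(2) = (o)*(o^3 - 6*o^2 - o + 30) = o*(o + 2)*(o^2 - 8*o + 15) = o*(o - 3)*(o + 2)*(o - 5)
(3) = (p - 5)*(p^2 - p - 2) = (p - 5)*(p - 2)*(p + 1)
(4) = (k - 3)*(k^3 + 5*k^2 + 6*k) = k*(k - 3)*(k^2 + 5*k + 6) = k*(k - 3)*(k + 2)*(k + 3)
(5) = (c - 2)*(c - 2)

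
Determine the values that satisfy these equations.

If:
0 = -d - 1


Then:
d = -1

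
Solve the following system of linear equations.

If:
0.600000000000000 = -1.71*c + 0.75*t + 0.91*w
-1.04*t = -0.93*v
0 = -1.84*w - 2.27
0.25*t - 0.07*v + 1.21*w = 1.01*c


Then:
c = -1.78
t = -1.75
v = -1.96
w = -1.23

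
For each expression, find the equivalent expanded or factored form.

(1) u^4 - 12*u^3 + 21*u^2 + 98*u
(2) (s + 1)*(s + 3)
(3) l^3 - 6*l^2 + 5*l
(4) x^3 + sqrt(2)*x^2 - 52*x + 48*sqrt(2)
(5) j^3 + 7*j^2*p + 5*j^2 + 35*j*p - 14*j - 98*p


(1) = u*(u - 7)^2*(u + 2)
(2) = s^2 + 4*s + 3
(3) = l*(l - 5)*(l - 1)
(4) = (x - 4*sqrt(2))*(x - sqrt(2))*(x + 6*sqrt(2))
(5) = (j - 2)*(j + 7)*(j + 7*p)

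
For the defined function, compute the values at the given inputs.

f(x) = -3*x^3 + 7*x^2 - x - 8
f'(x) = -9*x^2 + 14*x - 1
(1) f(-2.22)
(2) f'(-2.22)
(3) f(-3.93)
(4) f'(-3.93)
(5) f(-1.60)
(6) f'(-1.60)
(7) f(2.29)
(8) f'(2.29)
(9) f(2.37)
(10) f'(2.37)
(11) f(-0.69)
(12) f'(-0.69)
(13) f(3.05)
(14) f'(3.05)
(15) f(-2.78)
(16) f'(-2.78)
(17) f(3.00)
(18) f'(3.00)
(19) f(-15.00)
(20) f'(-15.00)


(1) = 61.54
(2) = -76.44
(3) = 286.14
(4) = -195.02
(5) = 23.81
(6) = -46.44
(7) = -9.61
(8) = -16.14
(9) = -10.99
(10) = -18.37
(11) = -2.99
(12) = -14.94
(13) = -31.05
(14) = -42.02
(15) = 113.33
(16) = -109.48
(17) = -29.00
(18) = -40.00
(19) = 11707.00
(20) = -2236.00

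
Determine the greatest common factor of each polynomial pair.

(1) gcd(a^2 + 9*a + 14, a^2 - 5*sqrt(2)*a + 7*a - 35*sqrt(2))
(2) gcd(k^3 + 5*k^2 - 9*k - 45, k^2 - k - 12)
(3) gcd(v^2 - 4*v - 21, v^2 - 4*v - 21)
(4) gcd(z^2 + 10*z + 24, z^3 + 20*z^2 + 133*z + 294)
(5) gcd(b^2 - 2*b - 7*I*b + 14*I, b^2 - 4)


(1) = a + 7
(2) = k + 3
(3) = gcd((v - 7)*(v + 3), (v - 7)*(v + 3)) = v^2 - 4*v - 21
(4) = z + 6
(5) = b - 2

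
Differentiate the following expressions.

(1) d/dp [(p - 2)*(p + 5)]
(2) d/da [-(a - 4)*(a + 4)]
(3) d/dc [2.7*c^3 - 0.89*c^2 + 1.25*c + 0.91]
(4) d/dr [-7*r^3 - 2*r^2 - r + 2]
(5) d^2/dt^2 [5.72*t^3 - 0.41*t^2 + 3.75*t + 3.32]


(1) = 2*p + 3
(2) = -2*a
(3) = 8.1*c^2 - 1.78*c + 1.25
(4) = -21*r^2 - 4*r - 1
(5) = 34.32*t - 0.82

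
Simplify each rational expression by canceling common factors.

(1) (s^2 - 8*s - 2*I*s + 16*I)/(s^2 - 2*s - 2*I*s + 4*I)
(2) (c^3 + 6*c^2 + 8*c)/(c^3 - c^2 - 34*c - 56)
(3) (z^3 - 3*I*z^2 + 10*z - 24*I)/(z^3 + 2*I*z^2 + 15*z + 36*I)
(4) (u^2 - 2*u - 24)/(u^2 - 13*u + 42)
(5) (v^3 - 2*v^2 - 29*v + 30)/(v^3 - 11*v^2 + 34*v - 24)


(1) = (s - 8)/(s - 2)
(2) = c/(c - 7)
(3) = (z - 2*I)/(z + 3*I)
(4) = (u + 4)/(u - 7)
(5) = (v + 5)/(v - 4)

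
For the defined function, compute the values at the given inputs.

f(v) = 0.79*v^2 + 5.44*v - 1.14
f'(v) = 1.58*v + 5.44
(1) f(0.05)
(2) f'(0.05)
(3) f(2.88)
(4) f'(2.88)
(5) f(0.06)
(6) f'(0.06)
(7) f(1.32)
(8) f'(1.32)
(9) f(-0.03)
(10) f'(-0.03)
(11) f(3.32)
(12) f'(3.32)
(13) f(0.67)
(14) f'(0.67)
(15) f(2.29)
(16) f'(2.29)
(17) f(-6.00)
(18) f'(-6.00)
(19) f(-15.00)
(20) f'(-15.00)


(1) = -0.87
(2) = 5.52
(3) = 21.08
(4) = 9.99
(5) = -0.81
(6) = 5.53
(7) = 7.42
(8) = 7.53
(9) = -1.30
(10) = 5.39
(11) = 25.63
(12) = 10.69
(13) = 2.86
(14) = 6.50
(15) = 15.46
(16) = 9.06
(17) = -5.34
(18) = -4.04
(19) = 95.01
(20) = -18.26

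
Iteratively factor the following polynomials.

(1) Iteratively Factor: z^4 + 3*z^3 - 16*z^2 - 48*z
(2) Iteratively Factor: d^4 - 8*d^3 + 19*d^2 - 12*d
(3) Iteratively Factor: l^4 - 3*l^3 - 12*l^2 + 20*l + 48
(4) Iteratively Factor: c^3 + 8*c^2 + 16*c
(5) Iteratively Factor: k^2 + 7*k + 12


(1) = (z + 3)*(z^3 - 16*z) = (z + 3)*(z + 4)*(z^2 - 4*z) = z*(z + 3)*(z + 4)*(z - 4)
(2) = (d - 1)*(d^3 - 7*d^2 + 12*d) = (d - 3)*(d - 1)*(d^2 - 4*d) = d*(d - 3)*(d - 1)*(d - 4)
(3) = (l - 4)*(l^3 + l^2 - 8*l - 12) = (l - 4)*(l + 2)*(l^2 - l - 6) = (l - 4)*(l + 2)^2*(l - 3)
(4) = (c + 4)*(c^2 + 4*c) = c*(c + 4)*(c + 4)
(5) = (k + 4)*(k + 3)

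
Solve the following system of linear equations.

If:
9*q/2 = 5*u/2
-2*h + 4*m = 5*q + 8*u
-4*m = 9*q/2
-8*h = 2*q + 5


Then:
h = -1195/1872
m = -25/416
q = 25/468
u = 5/52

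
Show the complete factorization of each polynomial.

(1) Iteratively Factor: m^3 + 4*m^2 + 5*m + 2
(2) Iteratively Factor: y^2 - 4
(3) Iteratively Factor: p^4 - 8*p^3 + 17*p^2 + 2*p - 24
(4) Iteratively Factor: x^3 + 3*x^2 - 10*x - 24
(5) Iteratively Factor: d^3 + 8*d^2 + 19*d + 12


(1) = (m + 1)*(m^2 + 3*m + 2) = (m + 1)^2*(m + 2)
(2) = (y - 2)*(y + 2)
(3) = (p + 1)*(p^3 - 9*p^2 + 26*p - 24) = (p - 4)*(p + 1)*(p^2 - 5*p + 6) = (p - 4)*(p - 3)*(p + 1)*(p - 2)
(4) = (x + 2)*(x^2 + x - 12) = (x - 3)*(x + 2)*(x + 4)
(5) = (d + 4)*(d^2 + 4*d + 3) = (d + 1)*(d + 4)*(d + 3)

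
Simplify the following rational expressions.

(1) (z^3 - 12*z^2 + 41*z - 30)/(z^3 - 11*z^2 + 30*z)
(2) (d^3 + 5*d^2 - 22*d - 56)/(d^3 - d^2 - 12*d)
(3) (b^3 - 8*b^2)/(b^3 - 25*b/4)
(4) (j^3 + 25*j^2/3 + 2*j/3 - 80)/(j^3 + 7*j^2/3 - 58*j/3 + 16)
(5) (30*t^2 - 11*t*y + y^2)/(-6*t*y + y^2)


(1) = (z - 1)/z
(2) = (d^2 + 9*d + 14)/(d^2 + 3*d)
(3) = (4*b^2 - 32*b)/(4*b^2 - 25)
(4) = (j + 5)/(j - 1)
(5) = (-5*t + y)/y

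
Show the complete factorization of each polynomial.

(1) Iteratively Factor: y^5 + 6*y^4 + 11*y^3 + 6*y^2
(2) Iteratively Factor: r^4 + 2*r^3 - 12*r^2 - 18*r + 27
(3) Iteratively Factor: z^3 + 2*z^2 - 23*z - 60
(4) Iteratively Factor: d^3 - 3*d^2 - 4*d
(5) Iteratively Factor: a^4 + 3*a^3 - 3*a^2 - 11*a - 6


(1) = (y)*(y^4 + 6*y^3 + 11*y^2 + 6*y) = y*(y + 1)*(y^3 + 5*y^2 + 6*y) = y^2*(y + 1)*(y^2 + 5*y + 6) = y^2*(y + 1)*(y + 2)*(y + 3)
(2) = (r + 3)*(r^3 - r^2 - 9*r + 9) = (r - 3)*(r + 3)*(r^2 + 2*r - 3) = (r - 3)*(r + 3)^2*(r - 1)
(3) = (z + 4)*(z^2 - 2*z - 15) = (z + 3)*(z + 4)*(z - 5)
(4) = (d + 1)*(d^2 - 4*d) = d*(d + 1)*(d - 4)
(5) = (a + 1)*(a^3 + 2*a^2 - 5*a - 6) = (a - 2)*(a + 1)*(a^2 + 4*a + 3) = (a - 2)*(a + 1)*(a + 3)*(a + 1)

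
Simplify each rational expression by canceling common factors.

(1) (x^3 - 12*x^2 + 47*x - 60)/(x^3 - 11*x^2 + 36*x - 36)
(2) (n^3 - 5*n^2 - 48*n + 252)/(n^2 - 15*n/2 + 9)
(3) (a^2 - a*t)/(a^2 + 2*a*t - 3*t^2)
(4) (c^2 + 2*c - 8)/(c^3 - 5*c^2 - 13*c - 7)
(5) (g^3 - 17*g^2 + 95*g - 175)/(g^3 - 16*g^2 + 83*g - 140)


(1) = (x^2 - 9*x + 20)/(x^2 - 8*x + 12)
(2) = (2*n^2 + 2*n - 84)/(2*n - 3)
(3) = a/(a + 3*t)
(4) = (c^2 + 2*c - 8)/(c^3 - 5*c^2 - 13*c - 7)
(5) = (g - 5)/(g - 4)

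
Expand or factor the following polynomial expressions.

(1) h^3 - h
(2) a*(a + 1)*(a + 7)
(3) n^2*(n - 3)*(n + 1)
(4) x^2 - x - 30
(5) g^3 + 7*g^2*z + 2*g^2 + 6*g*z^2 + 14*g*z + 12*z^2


(1) = h*(h - 1)*(h + 1)
(2) = a^3 + 8*a^2 + 7*a
(3) = n^4 - 2*n^3 - 3*n^2
(4) = (x - 6)*(x + 5)
(5) = (g + 2)*(g + z)*(g + 6*z)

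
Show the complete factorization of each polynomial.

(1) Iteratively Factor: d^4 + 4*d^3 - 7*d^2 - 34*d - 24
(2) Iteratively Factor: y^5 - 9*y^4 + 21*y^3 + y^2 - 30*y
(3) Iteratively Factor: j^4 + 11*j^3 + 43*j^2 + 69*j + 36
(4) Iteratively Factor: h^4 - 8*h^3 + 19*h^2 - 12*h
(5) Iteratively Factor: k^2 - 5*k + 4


(1) = (d - 3)*(d^3 + 7*d^2 + 14*d + 8) = (d - 3)*(d + 1)*(d^2 + 6*d + 8) = (d - 3)*(d + 1)*(d + 4)*(d + 2)
(2) = (y - 5)*(y^4 - 4*y^3 + y^2 + 6*y) = (y - 5)*(y - 2)*(y^3 - 2*y^2 - 3*y) = (y - 5)*(y - 3)*(y - 2)*(y^2 + y) = (y - 5)*(y - 3)*(y - 2)*(y + 1)*(y)
(3) = (j + 4)*(j^3 + 7*j^2 + 15*j + 9) = (j + 3)*(j + 4)*(j^2 + 4*j + 3) = (j + 1)*(j + 3)*(j + 4)*(j + 3)
(4) = (h)*(h^3 - 8*h^2 + 19*h - 12) = h*(h - 3)*(h^2 - 5*h + 4) = h*(h - 3)*(h - 1)*(h - 4)
(5) = (k - 4)*(k - 1)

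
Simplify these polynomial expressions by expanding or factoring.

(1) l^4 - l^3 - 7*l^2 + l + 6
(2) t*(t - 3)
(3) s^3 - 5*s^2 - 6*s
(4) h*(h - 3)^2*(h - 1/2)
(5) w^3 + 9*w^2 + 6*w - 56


(1) = (l - 3)*(l - 1)*(l + 1)*(l + 2)
(2) = t^2 - 3*t
(3) = s*(s - 6)*(s + 1)
(4) = h^4 - 13*h^3/2 + 12*h^2 - 9*h/2
(5) = (w - 2)*(w + 4)*(w + 7)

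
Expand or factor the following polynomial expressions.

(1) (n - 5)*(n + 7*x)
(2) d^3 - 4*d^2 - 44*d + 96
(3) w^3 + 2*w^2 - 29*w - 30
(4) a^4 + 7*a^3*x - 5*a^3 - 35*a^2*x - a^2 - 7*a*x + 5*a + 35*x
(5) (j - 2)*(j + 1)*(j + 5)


(1) = n^2 + 7*n*x - 5*n - 35*x
(2) = (d - 8)*(d - 2)*(d + 6)
(3) = (w - 5)*(w + 1)*(w + 6)
(4) = (a - 5)*(a - 1)*(a + 1)*(a + 7*x)
(5) = j^3 + 4*j^2 - 7*j - 10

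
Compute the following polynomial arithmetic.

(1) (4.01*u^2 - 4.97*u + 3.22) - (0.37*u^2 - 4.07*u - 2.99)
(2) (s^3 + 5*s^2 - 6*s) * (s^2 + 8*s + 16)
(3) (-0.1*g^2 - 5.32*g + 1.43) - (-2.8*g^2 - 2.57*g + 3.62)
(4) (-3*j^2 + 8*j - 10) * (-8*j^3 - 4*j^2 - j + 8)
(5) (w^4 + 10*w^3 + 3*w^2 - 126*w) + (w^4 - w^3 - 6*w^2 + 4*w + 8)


(1) = 3.64*u^2 - 0.9*u + 6.21
(2) = s^5 + 13*s^4 + 50*s^3 + 32*s^2 - 96*s
(3) = 2.7*g^2 - 2.75*g - 2.19
(4) = 24*j^5 - 52*j^4 + 51*j^3 + 8*j^2 + 74*j - 80
(5) = 2*w^4 + 9*w^3 - 3*w^2 - 122*w + 8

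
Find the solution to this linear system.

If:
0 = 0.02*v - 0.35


Then:
v = 17.50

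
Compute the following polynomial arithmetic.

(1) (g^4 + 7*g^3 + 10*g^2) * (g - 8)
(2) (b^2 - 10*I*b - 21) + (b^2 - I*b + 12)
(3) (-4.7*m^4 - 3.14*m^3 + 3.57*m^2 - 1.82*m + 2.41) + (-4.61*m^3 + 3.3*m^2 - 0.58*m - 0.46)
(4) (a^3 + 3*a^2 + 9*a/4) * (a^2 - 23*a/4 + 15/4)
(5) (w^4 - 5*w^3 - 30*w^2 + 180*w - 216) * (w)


(1) = g^5 - g^4 - 46*g^3 - 80*g^2
(2) = 2*b^2 - 11*I*b - 9
(3) = -4.7*m^4 - 7.75*m^3 + 6.87*m^2 - 2.4*m + 1.95
(4) = a^5 - 11*a^4/4 - 45*a^3/4 - 27*a^2/16 + 135*a/16
(5) = w^5 - 5*w^4 - 30*w^3 + 180*w^2 - 216*w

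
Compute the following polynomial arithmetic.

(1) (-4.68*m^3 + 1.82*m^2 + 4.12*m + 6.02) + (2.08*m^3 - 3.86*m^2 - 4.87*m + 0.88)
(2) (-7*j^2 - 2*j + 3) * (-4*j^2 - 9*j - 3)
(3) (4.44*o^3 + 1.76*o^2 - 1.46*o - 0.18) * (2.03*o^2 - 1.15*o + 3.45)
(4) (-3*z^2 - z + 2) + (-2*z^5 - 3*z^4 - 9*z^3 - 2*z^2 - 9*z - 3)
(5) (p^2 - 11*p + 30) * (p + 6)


(1) = -2.6*m^3 - 2.04*m^2 - 0.75*m + 6.9
(2) = 28*j^4 + 71*j^3 + 27*j^2 - 21*j - 9
(3) = 9.0132*o^5 - 1.5332*o^4 + 10.3302*o^3 + 7.3856*o^2 - 4.83*o - 0.621
(4) = -2*z^5 - 3*z^4 - 9*z^3 - 5*z^2 - 10*z - 1
(5) = p^3 - 5*p^2 - 36*p + 180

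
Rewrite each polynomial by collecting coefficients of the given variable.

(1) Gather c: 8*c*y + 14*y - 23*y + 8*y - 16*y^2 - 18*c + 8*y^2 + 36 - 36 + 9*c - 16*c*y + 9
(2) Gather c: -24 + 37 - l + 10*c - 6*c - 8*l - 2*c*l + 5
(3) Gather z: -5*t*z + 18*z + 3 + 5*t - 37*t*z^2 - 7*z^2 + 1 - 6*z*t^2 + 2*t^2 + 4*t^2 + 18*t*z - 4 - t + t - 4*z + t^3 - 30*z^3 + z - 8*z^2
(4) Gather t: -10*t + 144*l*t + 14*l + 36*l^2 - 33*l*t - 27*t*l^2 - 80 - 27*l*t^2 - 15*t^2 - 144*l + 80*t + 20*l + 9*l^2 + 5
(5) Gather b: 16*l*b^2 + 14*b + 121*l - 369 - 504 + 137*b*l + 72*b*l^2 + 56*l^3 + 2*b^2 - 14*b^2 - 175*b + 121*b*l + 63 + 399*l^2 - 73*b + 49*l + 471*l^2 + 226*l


(1) = c*(-8*y - 9) - 8*y^2 - y + 9
(2) = c*(4 - 2*l) - 9*l + 18
(3) = t^3 + 6*t^2 + 5*t - 30*z^3 + z^2*(-37*t - 15) + z*(-6*t^2 + 13*t + 15)
(4) = 45*l^2 - 110*l + t^2*(-27*l - 15) + t*(-27*l^2 + 111*l + 70) - 75
(5) = b^2*(16*l - 12) + b*(72*l^2 + 258*l - 234) + 56*l^3 + 870*l^2 + 396*l - 810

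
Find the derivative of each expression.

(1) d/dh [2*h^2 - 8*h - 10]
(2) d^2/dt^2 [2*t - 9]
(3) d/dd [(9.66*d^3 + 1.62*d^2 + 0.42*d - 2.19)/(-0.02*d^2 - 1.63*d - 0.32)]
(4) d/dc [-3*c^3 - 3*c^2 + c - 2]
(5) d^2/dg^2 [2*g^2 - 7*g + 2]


(1) = 4*h - 8
(2) = 0
(3) = (-0.1932*d^4 - 31.4916*d^3 - 11.9058*d^2 - 1.1244*d - 3.7041)/(0.0004*d^4 + 0.0652*d^3 + 2.6697*d^2 + 1.0432*d + 0.1024)
(4) = -9*c^2 - 6*c + 1
(5) = 4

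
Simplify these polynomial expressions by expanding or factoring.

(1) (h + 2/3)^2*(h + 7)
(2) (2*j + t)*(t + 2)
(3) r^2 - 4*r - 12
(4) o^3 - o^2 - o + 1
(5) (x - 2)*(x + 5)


(1) = h^3 + 25*h^2/3 + 88*h/9 + 28/9
(2) = 2*j*t + 4*j + t^2 + 2*t
(3) = (r - 6)*(r + 2)
(4) = (o - 1)^2*(o + 1)
(5) = x^2 + 3*x - 10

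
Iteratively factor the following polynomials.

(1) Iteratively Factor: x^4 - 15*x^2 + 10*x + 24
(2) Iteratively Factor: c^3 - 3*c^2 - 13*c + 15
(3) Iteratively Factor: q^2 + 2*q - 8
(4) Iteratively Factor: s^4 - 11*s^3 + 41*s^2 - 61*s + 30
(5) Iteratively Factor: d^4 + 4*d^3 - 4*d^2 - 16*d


(1) = (x + 1)*(x^3 - x^2 - 14*x + 24) = (x - 3)*(x + 1)*(x^2 + 2*x - 8) = (x - 3)*(x + 1)*(x + 4)*(x - 2)
(2) = (c - 5)*(c^2 + 2*c - 3) = (c - 5)*(c + 3)*(c - 1)
(3) = (q + 4)*(q - 2)
(4) = (s - 3)*(s^3 - 8*s^2 + 17*s - 10) = (s - 3)*(s - 2)*(s^2 - 6*s + 5) = (s - 3)*(s - 2)*(s - 1)*(s - 5)
(5) = (d + 2)*(d^3 + 2*d^2 - 8*d) = (d - 2)*(d + 2)*(d^2 + 4*d) = d*(d - 2)*(d + 2)*(d + 4)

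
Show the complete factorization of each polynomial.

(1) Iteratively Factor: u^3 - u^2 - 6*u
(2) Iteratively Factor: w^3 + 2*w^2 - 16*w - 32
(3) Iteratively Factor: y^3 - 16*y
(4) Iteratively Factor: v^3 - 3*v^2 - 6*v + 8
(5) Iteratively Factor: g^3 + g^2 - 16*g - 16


(1) = (u)*(u^2 - u - 6) = u*(u - 3)*(u + 2)
(2) = (w + 4)*(w^2 - 2*w - 8) = (w + 2)*(w + 4)*(w - 4)
(3) = (y - 4)*(y^2 + 4*y) = y*(y - 4)*(y + 4)
(4) = (v - 4)*(v^2 + v - 2) = (v - 4)*(v - 1)*(v + 2)
(5) = (g + 1)*(g^2 - 16) = (g - 4)*(g + 1)*(g + 4)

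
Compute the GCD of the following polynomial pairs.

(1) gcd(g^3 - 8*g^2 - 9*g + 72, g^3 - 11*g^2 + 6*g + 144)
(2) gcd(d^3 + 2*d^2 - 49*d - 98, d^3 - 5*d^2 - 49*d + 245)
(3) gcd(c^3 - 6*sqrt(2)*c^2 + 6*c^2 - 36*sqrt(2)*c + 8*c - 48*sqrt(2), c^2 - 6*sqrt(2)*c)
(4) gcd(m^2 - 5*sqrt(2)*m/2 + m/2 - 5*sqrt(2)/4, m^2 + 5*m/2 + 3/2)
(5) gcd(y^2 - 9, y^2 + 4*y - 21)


(1) = g^2 - 5*g - 24
(2) = gcd((d - 7)*(d + 2)*(d + 7), (d - 7)*(d - 5)*(d + 7)) = d^2 - 49
(3) = c - 6*sqrt(2)
(4) = 1
(5) = y - 3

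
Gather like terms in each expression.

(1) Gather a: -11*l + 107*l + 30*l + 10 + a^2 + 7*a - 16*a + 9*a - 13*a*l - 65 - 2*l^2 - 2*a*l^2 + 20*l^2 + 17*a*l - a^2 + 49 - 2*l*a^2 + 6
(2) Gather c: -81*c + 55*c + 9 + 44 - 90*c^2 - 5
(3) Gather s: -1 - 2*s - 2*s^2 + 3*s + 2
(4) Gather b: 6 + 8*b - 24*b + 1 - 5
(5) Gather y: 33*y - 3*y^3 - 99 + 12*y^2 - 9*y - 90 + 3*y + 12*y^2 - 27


(1) = -2*a^2*l + a*(-2*l^2 + 4*l) + 18*l^2 + 126*l
(2) = -90*c^2 - 26*c + 48
(3) = -2*s^2 + s + 1
(4) = 2 - 16*b
(5) = -3*y^3 + 24*y^2 + 27*y - 216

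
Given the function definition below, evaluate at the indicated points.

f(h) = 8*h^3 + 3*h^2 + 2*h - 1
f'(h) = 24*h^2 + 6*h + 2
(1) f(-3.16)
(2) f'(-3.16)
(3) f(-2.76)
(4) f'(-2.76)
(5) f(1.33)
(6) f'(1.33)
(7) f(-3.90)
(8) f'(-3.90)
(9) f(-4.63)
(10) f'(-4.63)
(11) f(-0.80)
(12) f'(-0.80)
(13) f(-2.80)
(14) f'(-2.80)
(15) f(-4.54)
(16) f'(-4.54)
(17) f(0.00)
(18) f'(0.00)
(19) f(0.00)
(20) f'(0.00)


(1) = -229.80
(2) = 222.69
(3) = -151.86
(4) = 168.26
(5) = 25.79
(6) = 52.43
(7) = -437.72
(8) = 343.64
(9) = -739.97
(10) = 488.71
(11) = -4.78
(12) = 12.56
(13) = -158.70
(14) = 173.36
(15) = -696.86
(16) = 469.44
(17) = -1.00
(18) = 2.00
(19) = -1.00
(20) = 2.00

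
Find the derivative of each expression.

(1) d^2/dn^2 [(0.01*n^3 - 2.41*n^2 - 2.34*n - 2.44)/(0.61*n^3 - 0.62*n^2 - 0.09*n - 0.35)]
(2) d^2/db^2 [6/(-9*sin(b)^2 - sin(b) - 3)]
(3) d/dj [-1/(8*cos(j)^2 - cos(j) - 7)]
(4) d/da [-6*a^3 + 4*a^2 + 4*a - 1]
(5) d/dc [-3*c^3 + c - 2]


(1) = (-1.785958*n^6 - 5.22099*n^5 - 6.353394*n^4 + 5.770292*n^3 - 7.67925*n^2 - 0.888522*n + 0.576402)/(0.226981*n^9 - 0.692106*n^8 + 0.602985*n^7 - 0.424805*n^6 + 0.705255*n^5 - 0.303396*n^4 + 0.106266*n^3 - 0.236355*n^2 - 0.033075*n - 0.042875)
(2) = 6*(324*sin(b)^4 + 27*sin(b)^3 - 593*sin(b)^2 - 57*sin(b) + 52)/(9*sin(b)^2 + sin(b) + 3)^3
(3) = (1 - 16*cos(j))*sin(j)/(-8*cos(j)^2 + cos(j) + 7)^2
(4) = -18*a^2 + 8*a + 4
(5) = 1 - 9*c^2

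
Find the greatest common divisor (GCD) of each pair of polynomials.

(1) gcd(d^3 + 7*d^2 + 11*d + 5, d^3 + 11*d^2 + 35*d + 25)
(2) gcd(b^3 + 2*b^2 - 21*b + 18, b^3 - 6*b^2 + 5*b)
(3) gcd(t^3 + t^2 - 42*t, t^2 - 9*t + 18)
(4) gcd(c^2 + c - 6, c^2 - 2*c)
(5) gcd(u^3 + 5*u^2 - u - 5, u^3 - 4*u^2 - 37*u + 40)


(1) = gcd((d + 1)^2*(d + 5), (d + 1)*(d + 5)^2) = d^2 + 6*d + 5
(2) = b - 1
(3) = t - 6
(4) = gcd((c - 2)*(c + 3), c*(c - 2)) = c - 2
(5) = u^2 + 4*u - 5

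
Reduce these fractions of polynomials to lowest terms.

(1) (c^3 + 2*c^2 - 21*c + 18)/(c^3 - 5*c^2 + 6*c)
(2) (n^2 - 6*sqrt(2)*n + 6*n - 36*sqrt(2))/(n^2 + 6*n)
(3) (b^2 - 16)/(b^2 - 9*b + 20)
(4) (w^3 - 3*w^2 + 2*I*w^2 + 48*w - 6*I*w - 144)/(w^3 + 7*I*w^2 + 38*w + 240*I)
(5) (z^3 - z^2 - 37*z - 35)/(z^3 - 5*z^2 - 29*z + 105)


(1) = (c^2 + 5*c - 6)/(c^2 - 2*c)
(2) = (n - 6*sqrt(2))/n
(3) = (b + 4)/(b - 5)
(4) = (w - 3)/(w + 5*I)
(5) = (z + 1)/(z - 3)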